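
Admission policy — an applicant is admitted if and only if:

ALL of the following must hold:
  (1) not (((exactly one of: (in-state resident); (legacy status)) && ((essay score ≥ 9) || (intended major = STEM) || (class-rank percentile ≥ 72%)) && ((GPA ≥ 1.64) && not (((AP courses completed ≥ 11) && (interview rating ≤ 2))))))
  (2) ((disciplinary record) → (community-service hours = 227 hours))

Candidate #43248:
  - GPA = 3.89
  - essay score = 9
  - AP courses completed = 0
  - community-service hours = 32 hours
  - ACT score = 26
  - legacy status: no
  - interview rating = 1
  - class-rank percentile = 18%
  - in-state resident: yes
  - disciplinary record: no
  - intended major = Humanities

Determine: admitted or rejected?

Atomic conditions:
  in-state resident: yes → true
  legacy status: no → false
  essay score ≥ 9: 9 ≥ 9 is true
  intended major = STEM: Humanities == STEM is false
  class-rank percentile ≥ 72%: 18 ≥ 72 is false
  GPA ≥ 1.64: 3.89 ≥ 1.64 is true
  AP courses completed ≥ 11: 0 ≥ 11 is false
  interview rating ≤ 2: 1 ≤ 2 is true
  disciplinary record: no → false
  community-service hours = 227 hours: 32 == 227 is false
Combine:
[1.1.1] exactly-one(true, false) = true
[1.1.2] true OR false OR false = true
[1.1.3.2.1] false AND true = false
[1.1.3.2] NOT false = true
[1.1.3] true AND true = true
[1.1] true AND true AND true = true
[1] NOT true = false
[2] false → false (antecedent false ⇒ implication holds) = true
[root] false AND true = false
Overall: false → rejected

Rejected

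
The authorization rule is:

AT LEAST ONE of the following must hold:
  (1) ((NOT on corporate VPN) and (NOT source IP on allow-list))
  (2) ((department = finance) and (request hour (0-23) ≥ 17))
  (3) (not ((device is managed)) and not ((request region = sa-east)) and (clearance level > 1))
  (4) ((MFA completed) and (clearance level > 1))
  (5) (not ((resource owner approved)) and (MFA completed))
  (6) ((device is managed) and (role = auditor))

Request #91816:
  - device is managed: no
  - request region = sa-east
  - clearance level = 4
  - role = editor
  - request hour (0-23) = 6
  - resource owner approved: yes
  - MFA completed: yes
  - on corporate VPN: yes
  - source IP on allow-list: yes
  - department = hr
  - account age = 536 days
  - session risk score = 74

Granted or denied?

Atomic conditions:
  NOT on corporate VPN: yes → false
  NOT source IP on allow-list: yes → false
  department = finance: hr == finance is false
  request hour (0-23) ≥ 17: 6 ≥ 17 is false
  device is managed: no → false
  request region = sa-east: sa-east == sa-east is true
  clearance level > 1: 4 > 1 is true
  MFA completed: yes → true
  resource owner approved: yes → true
  role = auditor: editor == auditor is false
Combine:
[1] false AND false = false
[2] false AND false = false
[3.1] NOT false = true
[3.2] NOT true = false
[3] true AND false AND true = false
[4] true AND true = true
[5.1] NOT true = false
[5] false AND true = false
[6] false AND false = false
[root] false OR false OR false OR true OR false OR false = true
Overall: true → granted

Granted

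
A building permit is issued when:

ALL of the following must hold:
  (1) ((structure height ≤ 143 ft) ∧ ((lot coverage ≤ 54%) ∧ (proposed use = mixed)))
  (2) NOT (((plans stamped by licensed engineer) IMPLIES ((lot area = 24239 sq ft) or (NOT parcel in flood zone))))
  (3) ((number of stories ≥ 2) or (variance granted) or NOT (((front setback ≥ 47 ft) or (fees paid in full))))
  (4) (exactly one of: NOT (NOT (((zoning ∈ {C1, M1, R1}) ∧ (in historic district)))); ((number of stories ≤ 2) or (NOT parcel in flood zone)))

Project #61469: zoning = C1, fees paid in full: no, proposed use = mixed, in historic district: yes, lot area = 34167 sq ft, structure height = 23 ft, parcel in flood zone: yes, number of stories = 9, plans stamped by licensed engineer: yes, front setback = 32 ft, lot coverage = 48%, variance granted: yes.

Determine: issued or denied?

Atomic conditions:
  structure height ≤ 143 ft: 23 ≤ 143 is true
  lot coverage ≤ 54%: 48 ≤ 54 is true
  proposed use = mixed: mixed == mixed is true
  plans stamped by licensed engineer: yes → true
  lot area = 24239 sq ft: 34167 == 24239 is false
  NOT parcel in flood zone: yes → false
  number of stories ≥ 2: 9 ≥ 2 is true
  variance granted: yes → true
  front setback ≥ 47 ft: 32 ≥ 47 is false
  fees paid in full: no → false
  zoning ∈ {C1, M1, R1}: C1 is in the set → true
  in historic district: yes → true
  number of stories ≤ 2: 9 ≤ 2 is false
Combine:
[1.2] true AND true = true
[1] true AND true = true
[2.1.2] false OR false = false
[2.1] true → false = false
[2] NOT false = true
[3.3.1] false OR false = false
[3.3] NOT false = true
[3] true OR true OR true = true
[4.1.1.1] true AND true = true
[4.1.1] NOT true = false
[4.1] NOT false = true
[4.2] false OR false = false
[4] exactly-one(true, false) = true
[root] true AND true AND true AND true = true
Overall: true → issued

Issued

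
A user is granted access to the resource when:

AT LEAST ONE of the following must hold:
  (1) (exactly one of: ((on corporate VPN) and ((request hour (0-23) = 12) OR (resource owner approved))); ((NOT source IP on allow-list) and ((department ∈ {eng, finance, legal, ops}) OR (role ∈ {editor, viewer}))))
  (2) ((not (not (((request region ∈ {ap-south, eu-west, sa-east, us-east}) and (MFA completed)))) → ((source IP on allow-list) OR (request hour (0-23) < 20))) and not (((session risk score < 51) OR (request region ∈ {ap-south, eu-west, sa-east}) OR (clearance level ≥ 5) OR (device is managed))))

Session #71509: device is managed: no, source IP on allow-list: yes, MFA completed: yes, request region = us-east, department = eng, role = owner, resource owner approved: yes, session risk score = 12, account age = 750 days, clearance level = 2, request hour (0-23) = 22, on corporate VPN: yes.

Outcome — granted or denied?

Atomic conditions:
  on corporate VPN: yes → true
  request hour (0-23) = 12: 22 == 12 is false
  resource owner approved: yes → true
  NOT source IP on allow-list: yes → false
  department ∈ {eng, finance, legal, ops}: eng is in the set → true
  role ∈ {editor, viewer}: owner is not in the set → false
  request region ∈ {ap-south, eu-west, sa-east, us-east}: us-east is in the set → true
  MFA completed: yes → true
  source IP on allow-list: yes → true
  request hour (0-23) < 20: 22 < 20 is false
  session risk score < 51: 12 < 51 is true
  request region ∈ {ap-south, eu-west, sa-east}: us-east is not in the set → false
  clearance level ≥ 5: 2 ≥ 5 is false
  device is managed: no → false
Combine:
[1.1.2] false OR true = true
[1.1] true AND true = true
[1.2.2] true OR false = true
[1.2] false AND true = false
[1] exactly-one(true, false) = true
[2.1.1.1.1] true AND true = true
[2.1.1.1] NOT true = false
[2.1.1] NOT false = true
[2.1.2] true OR false = true
[2.1] true → true = true
[2.2.1] true OR false OR false OR false = true
[2.2] NOT true = false
[2] true AND false = false
[root] true OR false = true
Overall: true → granted

Granted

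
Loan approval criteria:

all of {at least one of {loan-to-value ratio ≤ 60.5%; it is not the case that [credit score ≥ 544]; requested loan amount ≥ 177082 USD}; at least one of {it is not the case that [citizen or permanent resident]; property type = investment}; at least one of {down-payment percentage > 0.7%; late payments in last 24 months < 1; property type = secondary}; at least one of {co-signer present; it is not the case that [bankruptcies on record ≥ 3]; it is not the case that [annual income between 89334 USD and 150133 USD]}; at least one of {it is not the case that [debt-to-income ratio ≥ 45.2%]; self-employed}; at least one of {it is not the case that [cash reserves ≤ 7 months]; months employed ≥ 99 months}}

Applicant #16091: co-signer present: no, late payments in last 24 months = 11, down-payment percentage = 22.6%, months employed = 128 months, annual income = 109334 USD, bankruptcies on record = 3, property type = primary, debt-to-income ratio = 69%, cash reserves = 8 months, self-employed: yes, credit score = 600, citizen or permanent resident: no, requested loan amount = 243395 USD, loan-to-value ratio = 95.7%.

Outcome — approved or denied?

Denied

Atomic conditions:
  loan-to-value ratio ≤ 60.5%: 95.7 ≤ 60.5 is false
  credit score ≥ 544: 600 ≥ 544 is true
  requested loan amount ≥ 177082 USD: 243395 ≥ 177082 is true
  citizen or permanent resident: no → false
  property type = investment: primary == investment is false
  down-payment percentage > 0.7%: 22.6 > 0.7 is true
  late payments in last 24 months < 1: 11 < 1 is false
  property type = secondary: primary == secondary is false
  co-signer present: no → false
  bankruptcies on record ≥ 3: 3 ≥ 3 is true
  annual income between 89334 USD and 150133 USD: 109334 in [89334, 150133] is true
  debt-to-income ratio ≥ 45.2%: 69 ≥ 45.2 is true
  self-employed: yes → true
  cash reserves ≤ 7 months: 8 ≤ 7 is false
  months employed ≥ 99 months: 128 ≥ 99 is true
Combine:
[1.2] NOT true = false
[1] false OR false OR true = true
[2.1] NOT false = true
[2] true OR false = true
[3] true OR false OR false = true
[4.2] NOT true = false
[4.3] NOT true = false
[4] false OR false OR false = false
[5.1] NOT true = false
[5] false OR true = true
[6.1] NOT false = true
[6] true OR true = true
[root] true AND true AND true AND false AND true AND true = false
Overall: false → denied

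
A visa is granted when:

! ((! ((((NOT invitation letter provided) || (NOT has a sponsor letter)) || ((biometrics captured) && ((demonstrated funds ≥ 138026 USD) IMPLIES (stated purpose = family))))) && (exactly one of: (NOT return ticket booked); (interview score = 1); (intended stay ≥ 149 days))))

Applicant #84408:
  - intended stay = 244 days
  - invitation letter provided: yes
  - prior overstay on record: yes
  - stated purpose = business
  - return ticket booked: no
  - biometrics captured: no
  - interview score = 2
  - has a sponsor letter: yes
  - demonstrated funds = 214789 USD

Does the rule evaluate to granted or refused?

Atomic conditions:
  NOT invitation letter provided: yes → false
  NOT has a sponsor letter: yes → false
  biometrics captured: no → false
  demonstrated funds ≥ 138026 USD: 214789 ≥ 138026 is true
  stated purpose = family: business == family is false
  NOT return ticket booked: no → true
  interview score = 1: 2 == 1 is false
  intended stay ≥ 149 days: 244 ≥ 149 is true
Combine:
[1.1.1.1] false OR false = false
[1.1.1.2.2] true → false = false
[1.1.1.2] false AND false = false
[1.1.1] false OR false = false
[1.1] NOT false = true
[1.2] exactly-one(true, false, true) = false
[1] true AND false = false
[root] NOT false = true
Overall: true → granted

Granted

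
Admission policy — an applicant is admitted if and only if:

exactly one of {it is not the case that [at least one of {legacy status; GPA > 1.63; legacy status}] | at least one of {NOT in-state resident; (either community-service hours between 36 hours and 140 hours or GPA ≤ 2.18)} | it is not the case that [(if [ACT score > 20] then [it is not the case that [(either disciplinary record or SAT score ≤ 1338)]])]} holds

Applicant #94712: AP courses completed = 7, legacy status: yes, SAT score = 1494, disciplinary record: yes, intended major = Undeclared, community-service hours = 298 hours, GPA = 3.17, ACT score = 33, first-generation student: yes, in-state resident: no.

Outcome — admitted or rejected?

Rejected

Atomic conditions:
  legacy status: yes → true
  GPA > 1.63: 3.17 > 1.63 is true
  NOT in-state resident: no → true
  community-service hours between 36 hours and 140 hours: 298 in [36, 140] is false
  GPA ≤ 2.18: 3.17 ≤ 2.18 is false
  ACT score > 20: 33 > 20 is true
  disciplinary record: yes → true
  SAT score ≤ 1338: 1494 ≤ 1338 is false
Combine:
[1.1] true OR true OR true = true
[1] NOT true = false
[2.2] false OR false = false
[2] true OR false = true
[3.1.2.1] true OR false = true
[3.1.2] NOT true = false
[3.1] true → false = false
[3] NOT false = true
[root] exactly-one(false, true, true) = false
Overall: false → rejected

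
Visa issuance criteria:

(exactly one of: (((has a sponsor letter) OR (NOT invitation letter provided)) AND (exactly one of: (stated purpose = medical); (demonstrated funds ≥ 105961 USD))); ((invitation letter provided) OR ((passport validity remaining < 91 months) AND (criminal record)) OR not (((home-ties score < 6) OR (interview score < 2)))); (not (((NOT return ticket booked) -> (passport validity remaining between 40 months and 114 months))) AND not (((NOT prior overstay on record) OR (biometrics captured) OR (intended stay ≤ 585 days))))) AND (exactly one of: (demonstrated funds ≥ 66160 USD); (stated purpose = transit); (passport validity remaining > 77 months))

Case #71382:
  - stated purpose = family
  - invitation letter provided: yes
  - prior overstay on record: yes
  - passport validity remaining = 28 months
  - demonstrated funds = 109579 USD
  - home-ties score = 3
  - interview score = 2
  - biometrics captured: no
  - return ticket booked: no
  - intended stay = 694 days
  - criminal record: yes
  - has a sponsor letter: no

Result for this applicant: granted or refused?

Atomic conditions:
  has a sponsor letter: no → false
  NOT invitation letter provided: yes → false
  stated purpose = medical: family == medical is false
  demonstrated funds ≥ 105961 USD: 109579 ≥ 105961 is true
  invitation letter provided: yes → true
  passport validity remaining < 91 months: 28 < 91 is true
  criminal record: yes → true
  home-ties score < 6: 3 < 6 is true
  interview score < 2: 2 < 2 is false
  NOT return ticket booked: no → true
  passport validity remaining between 40 months and 114 months: 28 in [40, 114] is false
  NOT prior overstay on record: yes → false
  biometrics captured: no → false
  intended stay ≤ 585 days: 694 ≤ 585 is false
  demonstrated funds ≥ 66160 USD: 109579 ≥ 66160 is true
  stated purpose = transit: family == transit is false
  passport validity remaining > 77 months: 28 > 77 is false
Combine:
[1.1.1] false OR false = false
[1.1.2] exactly-one(false, true) = true
[1.1] false AND true = false
[1.2.2] true AND true = true
[1.2.3.1] true OR false = true
[1.2.3] NOT true = false
[1.2] true OR true OR false = true
[1.3.1.1] true → false = false
[1.3.1] NOT false = true
[1.3.2.1] false OR false OR false = false
[1.3.2] NOT false = true
[1.3] true AND true = true
[1] exactly-one(false, true, true) = false
[2] exactly-one(true, false, false) = true
[root] false AND true = false
Overall: false → refused

Refused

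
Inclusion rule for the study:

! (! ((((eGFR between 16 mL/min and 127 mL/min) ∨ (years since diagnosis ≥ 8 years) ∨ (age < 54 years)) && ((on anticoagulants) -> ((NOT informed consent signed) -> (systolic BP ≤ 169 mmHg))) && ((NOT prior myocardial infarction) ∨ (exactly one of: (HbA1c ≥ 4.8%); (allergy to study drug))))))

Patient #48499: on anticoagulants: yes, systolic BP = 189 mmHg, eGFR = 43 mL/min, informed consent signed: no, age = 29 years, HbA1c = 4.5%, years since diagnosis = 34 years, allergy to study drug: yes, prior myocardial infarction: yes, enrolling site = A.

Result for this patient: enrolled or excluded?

Excluded

Atomic conditions:
  eGFR between 16 mL/min and 127 mL/min: 43 in [16, 127] is true
  years since diagnosis ≥ 8 years: 34 ≥ 8 is true
  age < 54 years: 29 < 54 is true
  on anticoagulants: yes → true
  NOT informed consent signed: no → true
  systolic BP ≤ 169 mmHg: 189 ≤ 169 is false
  NOT prior myocardial infarction: yes → false
  HbA1c ≥ 4.8%: 4.5 ≥ 4.8 is false
  allergy to study drug: yes → true
Combine:
[1.1.1] true OR true OR true = true
[1.1.2.2] true → false = false
[1.1.2] true → false = false
[1.1.3.2] exactly-one(false, true) = true
[1.1.3] false OR true = true
[1.1] true AND false AND true = false
[1] NOT false = true
[root] NOT true = false
Overall: false → excluded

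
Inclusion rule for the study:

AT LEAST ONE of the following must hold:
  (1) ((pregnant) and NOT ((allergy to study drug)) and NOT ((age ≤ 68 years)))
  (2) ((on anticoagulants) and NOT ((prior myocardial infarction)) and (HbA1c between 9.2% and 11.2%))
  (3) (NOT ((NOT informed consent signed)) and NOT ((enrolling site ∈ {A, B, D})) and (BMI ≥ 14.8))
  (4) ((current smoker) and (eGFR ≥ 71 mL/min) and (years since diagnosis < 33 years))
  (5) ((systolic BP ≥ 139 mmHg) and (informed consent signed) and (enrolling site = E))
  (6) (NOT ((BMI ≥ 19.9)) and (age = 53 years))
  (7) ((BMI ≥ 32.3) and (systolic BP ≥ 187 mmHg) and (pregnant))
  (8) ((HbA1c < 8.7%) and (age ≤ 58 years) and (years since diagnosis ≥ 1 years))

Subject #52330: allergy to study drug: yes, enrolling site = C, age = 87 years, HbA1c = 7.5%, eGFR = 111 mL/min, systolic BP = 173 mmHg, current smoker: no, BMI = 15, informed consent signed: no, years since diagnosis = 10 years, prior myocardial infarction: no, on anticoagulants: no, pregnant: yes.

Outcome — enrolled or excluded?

Atomic conditions:
  pregnant: yes → true
  allergy to study drug: yes → true
  age ≤ 68 years: 87 ≤ 68 is false
  on anticoagulants: no → false
  prior myocardial infarction: no → false
  HbA1c between 9.2% and 11.2%: 7.5 in [9.2, 11.2] is false
  NOT informed consent signed: no → true
  enrolling site ∈ {A, B, D}: C is not in the set → false
  BMI ≥ 14.8: 15 ≥ 14.8 is true
  current smoker: no → false
  eGFR ≥ 71 mL/min: 111 ≥ 71 is true
  years since diagnosis < 33 years: 10 < 33 is true
  systolic BP ≥ 139 mmHg: 173 ≥ 139 is true
  informed consent signed: no → false
  enrolling site = E: C == E is false
  BMI ≥ 19.9: 15 ≥ 19.9 is false
  age = 53 years: 87 == 53 is false
  BMI ≥ 32.3: 15 ≥ 32.3 is false
  systolic BP ≥ 187 mmHg: 173 ≥ 187 is false
  HbA1c < 8.7%: 7.5 < 8.7 is true
  age ≤ 58 years: 87 ≤ 58 is false
  years since diagnosis ≥ 1 years: 10 ≥ 1 is true
Combine:
[1.2] NOT true = false
[1.3] NOT false = true
[1] true AND false AND true = false
[2.2] NOT false = true
[2] false AND true AND false = false
[3.1] NOT true = false
[3.2] NOT false = true
[3] false AND true AND true = false
[4] false AND true AND true = false
[5] true AND false AND false = false
[6.1] NOT false = true
[6] true AND false = false
[7] false AND false AND true = false
[8] true AND false AND true = false
[root] false OR false OR false OR false OR false OR false OR false OR false = false
Overall: false → excluded

Excluded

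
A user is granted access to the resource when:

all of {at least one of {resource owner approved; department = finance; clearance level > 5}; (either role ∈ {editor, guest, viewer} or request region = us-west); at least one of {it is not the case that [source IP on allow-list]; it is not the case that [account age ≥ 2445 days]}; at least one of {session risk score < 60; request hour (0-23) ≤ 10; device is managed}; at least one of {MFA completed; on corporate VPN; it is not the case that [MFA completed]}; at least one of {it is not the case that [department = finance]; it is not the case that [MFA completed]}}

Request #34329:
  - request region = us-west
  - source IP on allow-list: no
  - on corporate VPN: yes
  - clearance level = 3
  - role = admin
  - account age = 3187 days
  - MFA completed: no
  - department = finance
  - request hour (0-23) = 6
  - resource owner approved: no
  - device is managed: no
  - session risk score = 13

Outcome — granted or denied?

Granted

Atomic conditions:
  resource owner approved: no → false
  department = finance: finance == finance is true
  clearance level > 5: 3 > 5 is false
  role ∈ {editor, guest, viewer}: admin is not in the set → false
  request region = us-west: us-west == us-west is true
  source IP on allow-list: no → false
  account age ≥ 2445 days: 3187 ≥ 2445 is true
  session risk score < 60: 13 < 60 is true
  request hour (0-23) ≤ 10: 6 ≤ 10 is true
  device is managed: no → false
  MFA completed: no → false
  on corporate VPN: yes → true
Combine:
[1] false OR true OR false = true
[2] false OR true = true
[3.1] NOT false = true
[3.2] NOT true = false
[3] true OR false = true
[4] true OR true OR false = true
[5.3] NOT false = true
[5] false OR true OR true = true
[6.1] NOT true = false
[6.2] NOT false = true
[6] false OR true = true
[root] true AND true AND true AND true AND true AND true = true
Overall: true → granted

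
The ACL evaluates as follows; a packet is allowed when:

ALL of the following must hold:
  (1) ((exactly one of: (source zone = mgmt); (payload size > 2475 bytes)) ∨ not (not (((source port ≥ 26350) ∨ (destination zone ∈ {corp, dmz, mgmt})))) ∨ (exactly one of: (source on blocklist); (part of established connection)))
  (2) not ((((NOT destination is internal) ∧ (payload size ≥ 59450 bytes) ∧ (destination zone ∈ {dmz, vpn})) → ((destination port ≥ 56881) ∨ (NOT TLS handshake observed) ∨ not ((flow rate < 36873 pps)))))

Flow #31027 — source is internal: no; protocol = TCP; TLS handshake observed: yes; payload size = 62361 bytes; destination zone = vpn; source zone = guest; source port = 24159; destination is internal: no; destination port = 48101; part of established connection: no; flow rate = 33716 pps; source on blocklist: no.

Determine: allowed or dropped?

Allowed

Atomic conditions:
  source zone = mgmt: guest == mgmt is false
  payload size > 2475 bytes: 62361 > 2475 is true
  source port ≥ 26350: 24159 ≥ 26350 is false
  destination zone ∈ {corp, dmz, mgmt}: vpn is not in the set → false
  source on blocklist: no → false
  part of established connection: no → false
  NOT destination is internal: no → true
  payload size ≥ 59450 bytes: 62361 ≥ 59450 is true
  destination zone ∈ {dmz, vpn}: vpn is in the set → true
  destination port ≥ 56881: 48101 ≥ 56881 is false
  NOT TLS handshake observed: yes → false
  flow rate < 36873 pps: 33716 < 36873 is true
Combine:
[1.1] exactly-one(false, true) = true
[1.2.1.1] false OR false = false
[1.2.1] NOT false = true
[1.2] NOT true = false
[1.3] exactly-one(false, false) = false
[1] true OR false OR false = true
[2.1.1] true AND true AND true = true
[2.1.2.3] NOT true = false
[2.1.2] false OR false OR false = false
[2.1] true → false = false
[2] NOT false = true
[root] true AND true = true
Overall: true → allowed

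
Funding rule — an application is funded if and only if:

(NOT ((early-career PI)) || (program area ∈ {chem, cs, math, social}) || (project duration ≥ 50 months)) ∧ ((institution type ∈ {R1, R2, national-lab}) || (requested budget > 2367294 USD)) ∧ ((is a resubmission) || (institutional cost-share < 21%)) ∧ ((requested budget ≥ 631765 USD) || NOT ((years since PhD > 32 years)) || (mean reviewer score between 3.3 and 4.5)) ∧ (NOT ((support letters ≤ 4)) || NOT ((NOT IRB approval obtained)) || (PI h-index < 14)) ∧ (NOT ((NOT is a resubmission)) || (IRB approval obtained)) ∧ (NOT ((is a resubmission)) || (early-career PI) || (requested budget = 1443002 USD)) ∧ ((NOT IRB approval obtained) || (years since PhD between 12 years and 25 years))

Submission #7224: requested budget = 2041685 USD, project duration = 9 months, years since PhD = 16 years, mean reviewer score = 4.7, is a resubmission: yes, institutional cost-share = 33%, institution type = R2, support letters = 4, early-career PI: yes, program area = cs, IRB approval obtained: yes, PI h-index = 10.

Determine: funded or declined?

Funded

Atomic conditions:
  early-career PI: yes → true
  program area ∈ {chem, cs, math, social}: cs is in the set → true
  project duration ≥ 50 months: 9 ≥ 50 is false
  institution type ∈ {R1, R2, national-lab}: R2 is in the set → true
  requested budget > 2367294 USD: 2041685 > 2367294 is false
  is a resubmission: yes → true
  institutional cost-share < 21%: 33 < 21 is false
  requested budget ≥ 631765 USD: 2041685 ≥ 631765 is true
  years since PhD > 32 years: 16 > 32 is false
  mean reviewer score between 3.3 and 4.5: 4.7 in [3.3, 4.5] is false
  support letters ≤ 4: 4 ≤ 4 is true
  NOT IRB approval obtained: yes → false
  PI h-index < 14: 10 < 14 is true
  NOT is a resubmission: yes → false
  IRB approval obtained: yes → true
  requested budget = 1443002 USD: 2041685 == 1443002 is false
  years since PhD between 12 years and 25 years: 16 in [12, 25] is true
Combine:
[1.1] NOT true = false
[1] false OR true OR false = true
[2] true OR false = true
[3] true OR false = true
[4.2] NOT false = true
[4] true OR true OR false = true
[5.1] NOT true = false
[5.2] NOT false = true
[5] false OR true OR true = true
[6.1] NOT false = true
[6] true OR true = true
[7.1] NOT true = false
[7] false OR true OR false = true
[8] false OR true = true
[root] true AND true AND true AND true AND true AND true AND true AND true = true
Overall: true → funded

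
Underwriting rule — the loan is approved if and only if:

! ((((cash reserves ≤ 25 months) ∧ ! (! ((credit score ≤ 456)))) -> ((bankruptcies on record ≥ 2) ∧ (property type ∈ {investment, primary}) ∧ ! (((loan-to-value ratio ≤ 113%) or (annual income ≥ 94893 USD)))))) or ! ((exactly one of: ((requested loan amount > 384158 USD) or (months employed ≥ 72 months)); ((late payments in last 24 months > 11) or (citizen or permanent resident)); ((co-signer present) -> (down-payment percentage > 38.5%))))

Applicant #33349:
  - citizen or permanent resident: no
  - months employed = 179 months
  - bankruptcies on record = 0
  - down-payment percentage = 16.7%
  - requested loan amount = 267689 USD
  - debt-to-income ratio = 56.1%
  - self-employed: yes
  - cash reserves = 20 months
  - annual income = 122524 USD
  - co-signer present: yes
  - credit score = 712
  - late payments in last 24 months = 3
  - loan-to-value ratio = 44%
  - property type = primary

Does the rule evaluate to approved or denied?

Atomic conditions:
  cash reserves ≤ 25 months: 20 ≤ 25 is true
  credit score ≤ 456: 712 ≤ 456 is false
  bankruptcies on record ≥ 2: 0 ≥ 2 is false
  property type ∈ {investment, primary}: primary is in the set → true
  loan-to-value ratio ≤ 113%: 44 ≤ 113 is true
  annual income ≥ 94893 USD: 122524 ≥ 94893 is true
  requested loan amount > 384158 USD: 267689 > 384158 is false
  months employed ≥ 72 months: 179 ≥ 72 is true
  late payments in last 24 months > 11: 3 > 11 is false
  citizen or permanent resident: no → false
  co-signer present: yes → true
  down-payment percentage > 38.5%: 16.7 > 38.5 is false
Combine:
[1.1.1.2.1] NOT false = true
[1.1.1.2] NOT true = false
[1.1.1] true AND false = false
[1.1.2.3.1] true OR true = true
[1.1.2.3] NOT true = false
[1.1.2] false AND true AND false = false
[1.1] false → false (antecedent false ⇒ implication holds) = true
[1] NOT true = false
[2.1.1] false OR true = true
[2.1.2] false OR false = false
[2.1.3] true → false = false
[2.1] exactly-one(true, false, false) = true
[2] NOT true = false
[root] false OR false = false
Overall: false → denied

Denied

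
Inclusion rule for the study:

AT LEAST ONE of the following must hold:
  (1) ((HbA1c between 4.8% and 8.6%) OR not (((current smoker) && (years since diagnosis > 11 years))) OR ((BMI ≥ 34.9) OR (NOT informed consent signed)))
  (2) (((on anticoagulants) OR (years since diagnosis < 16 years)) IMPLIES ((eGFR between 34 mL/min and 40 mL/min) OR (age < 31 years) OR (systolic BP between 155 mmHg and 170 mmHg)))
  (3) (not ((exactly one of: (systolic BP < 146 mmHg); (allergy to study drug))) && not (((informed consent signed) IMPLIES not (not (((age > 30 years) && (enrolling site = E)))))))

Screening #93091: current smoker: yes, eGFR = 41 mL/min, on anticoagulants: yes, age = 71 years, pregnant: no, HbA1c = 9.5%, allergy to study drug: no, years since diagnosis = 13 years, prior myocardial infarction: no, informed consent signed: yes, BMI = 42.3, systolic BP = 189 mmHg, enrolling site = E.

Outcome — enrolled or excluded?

Enrolled

Atomic conditions:
  HbA1c between 4.8% and 8.6%: 9.5 in [4.8, 8.6] is false
  current smoker: yes → true
  years since diagnosis > 11 years: 13 > 11 is true
  BMI ≥ 34.9: 42.3 ≥ 34.9 is true
  NOT informed consent signed: yes → false
  on anticoagulants: yes → true
  years since diagnosis < 16 years: 13 < 16 is true
  eGFR between 34 mL/min and 40 mL/min: 41 in [34, 40] is false
  age < 31 years: 71 < 31 is false
  systolic BP between 155 mmHg and 170 mmHg: 189 in [155, 170] is false
  systolic BP < 146 mmHg: 189 < 146 is false
  allergy to study drug: no → false
  informed consent signed: yes → true
  age > 30 years: 71 > 30 is true
  enrolling site = E: E == E is true
Combine:
[1.2.1] true AND true = true
[1.2] NOT true = false
[1.3] true OR false = true
[1] false OR false OR true = true
[2.1] true OR true = true
[2.2] false OR false OR false = false
[2] true → false = false
[3.1.1] exactly-one(false, false) = false
[3.1] NOT false = true
[3.2.1.2.1.1] true AND true = true
[3.2.1.2.1] NOT true = false
[3.2.1.2] NOT false = true
[3.2.1] true → true = true
[3.2] NOT true = false
[3] true AND false = false
[root] true OR false OR false = true
Overall: true → enrolled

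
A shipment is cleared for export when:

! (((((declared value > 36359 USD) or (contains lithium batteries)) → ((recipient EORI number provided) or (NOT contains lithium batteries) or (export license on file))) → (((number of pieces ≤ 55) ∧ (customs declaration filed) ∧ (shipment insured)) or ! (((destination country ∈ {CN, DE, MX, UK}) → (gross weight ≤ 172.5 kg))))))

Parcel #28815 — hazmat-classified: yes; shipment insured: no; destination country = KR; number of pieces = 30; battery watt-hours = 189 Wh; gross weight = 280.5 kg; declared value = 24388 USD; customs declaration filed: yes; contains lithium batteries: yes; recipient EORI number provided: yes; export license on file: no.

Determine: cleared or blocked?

Cleared

Atomic conditions:
  declared value > 36359 USD: 24388 > 36359 is false
  contains lithium batteries: yes → true
  recipient EORI number provided: yes → true
  NOT contains lithium batteries: yes → false
  export license on file: no → false
  number of pieces ≤ 55: 30 ≤ 55 is true
  customs declaration filed: yes → true
  shipment insured: no → false
  destination country ∈ {CN, DE, MX, UK}: KR is not in the set → false
  gross weight ≤ 172.5 kg: 280.5 ≤ 172.5 is false
Combine:
[1.1.1] false OR true = true
[1.1.2] true OR false OR false = true
[1.1] true → true = true
[1.2.1] true AND true AND false = false
[1.2.2.1] false → false (antecedent false ⇒ implication holds) = true
[1.2.2] NOT true = false
[1.2] false OR false = false
[1] true → false = false
[root] NOT false = true
Overall: true → cleared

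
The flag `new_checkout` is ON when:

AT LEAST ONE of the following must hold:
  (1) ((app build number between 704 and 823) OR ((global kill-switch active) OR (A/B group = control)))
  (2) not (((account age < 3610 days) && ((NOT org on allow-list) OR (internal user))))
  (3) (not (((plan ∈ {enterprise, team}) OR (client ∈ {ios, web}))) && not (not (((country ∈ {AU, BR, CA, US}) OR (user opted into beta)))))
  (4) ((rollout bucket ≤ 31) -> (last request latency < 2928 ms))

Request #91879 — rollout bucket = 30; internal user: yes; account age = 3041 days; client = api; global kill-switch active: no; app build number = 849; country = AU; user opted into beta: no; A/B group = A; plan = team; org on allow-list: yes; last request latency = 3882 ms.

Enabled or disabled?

Atomic conditions:
  app build number between 704 and 823: 849 in [704, 823] is false
  global kill-switch active: no → false
  A/B group = control: A == control is false
  account age < 3610 days: 3041 < 3610 is true
  NOT org on allow-list: yes → false
  internal user: yes → true
  plan ∈ {enterprise, team}: team is in the set → true
  client ∈ {ios, web}: api is not in the set → false
  country ∈ {AU, BR, CA, US}: AU is in the set → true
  user opted into beta: no → false
  rollout bucket ≤ 31: 30 ≤ 31 is true
  last request latency < 2928 ms: 3882 < 2928 is false
Combine:
[1.2] false OR false = false
[1] false OR false = false
[2.1.2] false OR true = true
[2.1] true AND true = true
[2] NOT true = false
[3.1.1] true OR false = true
[3.1] NOT true = false
[3.2.1.1] true OR false = true
[3.2.1] NOT true = false
[3.2] NOT false = true
[3] false AND true = false
[4] true → false = false
[root] false OR false OR false OR false = false
Overall: false → disabled

Disabled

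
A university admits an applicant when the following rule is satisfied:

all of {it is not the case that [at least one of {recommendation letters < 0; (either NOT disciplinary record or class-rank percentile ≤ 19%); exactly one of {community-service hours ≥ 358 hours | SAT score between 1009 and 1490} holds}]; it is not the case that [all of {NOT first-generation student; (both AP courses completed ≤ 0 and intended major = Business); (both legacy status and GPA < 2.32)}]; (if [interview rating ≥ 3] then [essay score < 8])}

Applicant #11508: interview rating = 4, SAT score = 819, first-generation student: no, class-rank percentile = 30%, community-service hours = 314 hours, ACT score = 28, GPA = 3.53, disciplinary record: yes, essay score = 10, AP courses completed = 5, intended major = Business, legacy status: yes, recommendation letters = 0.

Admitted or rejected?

Rejected

Atomic conditions:
  recommendation letters < 0: 0 < 0 is false
  NOT disciplinary record: yes → false
  class-rank percentile ≤ 19%: 30 ≤ 19 is false
  community-service hours ≥ 358 hours: 314 ≥ 358 is false
  SAT score between 1009 and 1490: 819 in [1009, 1490] is false
  NOT first-generation student: no → true
  AP courses completed ≤ 0: 5 ≤ 0 is false
  intended major = Business: Business == Business is true
  legacy status: yes → true
  GPA < 2.32: 3.53 < 2.32 is false
  interview rating ≥ 3: 4 ≥ 3 is true
  essay score < 8: 10 < 8 is false
Combine:
[1.1.2] false OR false = false
[1.1.3] exactly-one(false, false) = false
[1.1] false OR false OR false = false
[1] NOT false = true
[2.1.2] false AND true = false
[2.1.3] true AND false = false
[2.1] true AND false AND false = false
[2] NOT false = true
[3] true → false = false
[root] true AND true AND false = false
Overall: false → rejected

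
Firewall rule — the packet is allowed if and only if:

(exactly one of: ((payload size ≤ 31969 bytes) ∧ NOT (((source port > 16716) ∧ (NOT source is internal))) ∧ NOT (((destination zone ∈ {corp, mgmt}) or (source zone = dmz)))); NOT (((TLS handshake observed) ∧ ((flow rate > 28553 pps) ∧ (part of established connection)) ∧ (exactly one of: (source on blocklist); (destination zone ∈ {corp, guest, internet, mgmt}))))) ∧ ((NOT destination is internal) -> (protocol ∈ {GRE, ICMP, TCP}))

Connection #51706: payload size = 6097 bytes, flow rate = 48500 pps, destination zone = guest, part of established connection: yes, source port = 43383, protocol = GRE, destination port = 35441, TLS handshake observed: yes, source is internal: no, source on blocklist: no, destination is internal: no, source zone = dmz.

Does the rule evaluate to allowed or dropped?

Atomic conditions:
  payload size ≤ 31969 bytes: 6097 ≤ 31969 is true
  source port > 16716: 43383 > 16716 is true
  NOT source is internal: no → true
  destination zone ∈ {corp, mgmt}: guest is not in the set → false
  source zone = dmz: dmz == dmz is true
  TLS handshake observed: yes → true
  flow rate > 28553 pps: 48500 > 28553 is true
  part of established connection: yes → true
  source on blocklist: no → false
  destination zone ∈ {corp, guest, internet, mgmt}: guest is in the set → true
  NOT destination is internal: no → true
  protocol ∈ {GRE, ICMP, TCP}: GRE is in the set → true
Combine:
[1.1.2.1] true AND true = true
[1.1.2] NOT true = false
[1.1.3.1] false OR true = true
[1.1.3] NOT true = false
[1.1] true AND false AND false = false
[1.2.1.2] true AND true = true
[1.2.1.3] exactly-one(false, true) = true
[1.2.1] true AND true AND true = true
[1.2] NOT true = false
[1] exactly-one(false, false) = false
[2] true → true = true
[root] false AND true = false
Overall: false → dropped

Dropped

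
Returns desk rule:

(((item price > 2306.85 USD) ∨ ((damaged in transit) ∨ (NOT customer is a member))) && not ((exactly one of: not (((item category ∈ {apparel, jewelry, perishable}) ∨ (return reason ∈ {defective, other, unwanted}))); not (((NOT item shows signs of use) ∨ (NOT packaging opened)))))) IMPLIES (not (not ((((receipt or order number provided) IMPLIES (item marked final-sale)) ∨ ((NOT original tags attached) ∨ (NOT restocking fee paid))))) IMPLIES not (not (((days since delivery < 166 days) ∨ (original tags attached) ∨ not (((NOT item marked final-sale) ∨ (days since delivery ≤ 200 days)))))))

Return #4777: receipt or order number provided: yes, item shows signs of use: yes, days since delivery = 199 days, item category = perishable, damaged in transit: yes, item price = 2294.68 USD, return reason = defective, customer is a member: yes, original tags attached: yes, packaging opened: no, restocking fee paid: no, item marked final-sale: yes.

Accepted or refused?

Atomic conditions:
  item price > 2306.85 USD: 2294.68 > 2306.85 is false
  damaged in transit: yes → true
  NOT customer is a member: yes → false
  item category ∈ {apparel, jewelry, perishable}: perishable is in the set → true
  return reason ∈ {defective, other, unwanted}: defective is in the set → true
  NOT item shows signs of use: yes → false
  NOT packaging opened: no → true
  receipt or order number provided: yes → true
  item marked final-sale: yes → true
  NOT original tags attached: yes → false
  NOT restocking fee paid: no → true
  days since delivery < 166 days: 199 < 166 is false
  original tags attached: yes → true
  NOT item marked final-sale: yes → false
  days since delivery ≤ 200 days: 199 ≤ 200 is true
Combine:
[1.1.2] true OR false = true
[1.1] false OR true = true
[1.2.1.1.1] true OR true = true
[1.2.1.1] NOT true = false
[1.2.1.2.1] false OR true = true
[1.2.1.2] NOT true = false
[1.2.1] exactly-one(false, false) = false
[1.2] NOT false = true
[1] true AND true = true
[2.1.1.1.1] true → true = true
[2.1.1.1.2] false OR true = true
[2.1.1.1] true OR true = true
[2.1.1] NOT true = false
[2.1] NOT false = true
[2.2.1.1.3.1] false OR true = true
[2.2.1.1.3] NOT true = false
[2.2.1.1] false OR true OR false = true
[2.2.1] NOT true = false
[2.2] NOT false = true
[2] true → true = true
[root] true → true = true
Overall: true → accepted

Accepted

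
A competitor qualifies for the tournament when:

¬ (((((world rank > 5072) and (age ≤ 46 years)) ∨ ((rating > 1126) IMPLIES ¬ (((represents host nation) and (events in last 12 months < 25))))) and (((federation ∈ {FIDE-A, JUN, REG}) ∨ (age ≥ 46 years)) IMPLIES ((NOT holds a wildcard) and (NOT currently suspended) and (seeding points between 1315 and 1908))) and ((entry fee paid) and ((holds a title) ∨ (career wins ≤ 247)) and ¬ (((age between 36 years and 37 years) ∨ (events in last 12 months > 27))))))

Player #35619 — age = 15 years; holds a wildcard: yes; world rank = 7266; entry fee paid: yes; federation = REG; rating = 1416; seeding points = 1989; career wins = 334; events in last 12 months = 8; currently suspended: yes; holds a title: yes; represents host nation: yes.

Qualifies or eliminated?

Qualifies

Atomic conditions:
  world rank > 5072: 7266 > 5072 is true
  age ≤ 46 years: 15 ≤ 46 is true
  rating > 1126: 1416 > 1126 is true
  represents host nation: yes → true
  events in last 12 months < 25: 8 < 25 is true
  federation ∈ {FIDE-A, JUN, REG}: REG is in the set → true
  age ≥ 46 years: 15 ≥ 46 is false
  NOT holds a wildcard: yes → false
  NOT currently suspended: yes → false
  seeding points between 1315 and 1908: 1989 in [1315, 1908] is false
  entry fee paid: yes → true
  holds a title: yes → true
  career wins ≤ 247: 334 ≤ 247 is false
  age between 36 years and 37 years: 15 in [36, 37] is false
  events in last 12 months > 27: 8 > 27 is false
Combine:
[1.1.1] true AND true = true
[1.1.2.2.1] true AND true = true
[1.1.2.2] NOT true = false
[1.1.2] true → false = false
[1.1] true OR false = true
[1.2.1] true OR false = true
[1.2.2] false AND false AND false = false
[1.2] true → false = false
[1.3.2] true OR false = true
[1.3.3.1] false OR false = false
[1.3.3] NOT false = true
[1.3] true AND true AND true = true
[1] true AND false AND true = false
[root] NOT false = true
Overall: true → qualifies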